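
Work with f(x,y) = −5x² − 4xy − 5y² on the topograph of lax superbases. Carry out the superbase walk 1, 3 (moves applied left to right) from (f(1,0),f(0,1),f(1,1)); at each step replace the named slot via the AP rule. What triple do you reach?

start (-5,-5,-14) = (f(1,0),f(0,1),f(1,1))
replace slot 1: 2·((-5)+(-14)) − (-5) = -33 → (-33,-5,-14)
replace slot 3: 2·((-33)+(-5)) − (-14) = -62 → (-33,-5,-62)

-33,-5,-62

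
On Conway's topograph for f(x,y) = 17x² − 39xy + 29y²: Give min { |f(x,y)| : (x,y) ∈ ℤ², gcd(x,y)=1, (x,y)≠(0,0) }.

translate: b→-5 (≡-39 mod 34), so (17,-39,29)→(17,-5,7)
flip: (17,-5,7)→(7,5,17)
reduced (well bottom): (7,5,17) with a≤c, −a<b≤a
well minimum = a = 7

7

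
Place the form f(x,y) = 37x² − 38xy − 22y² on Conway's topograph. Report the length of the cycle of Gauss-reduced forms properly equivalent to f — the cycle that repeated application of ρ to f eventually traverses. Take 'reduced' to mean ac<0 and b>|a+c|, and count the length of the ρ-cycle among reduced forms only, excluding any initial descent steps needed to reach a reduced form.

D = 4700, ⌊√D⌋ = 68
descent: ρ → (-22,38,37)  [lands on river]
river: ρ → (37,36,-23)
river: ρ → (-23,56,17)
river: ρ → (17,46,-38)
river: ρ → (-38,30,25)
river: ρ → (25,20,-43)
river: ρ → (-43,66,2)
river: ρ → (2,66,-43)
river: ρ → (-43,20,25)
river: ρ → (25,30,-38)
river: ρ → (-38,46,17)
river: ρ → (17,56,-23)
river: ρ → (-23,36,37)
river: ρ → (37,38,-22)
river: ρ → (-22,50,25)
river: ρ → (25,50,-22)
ρ-cycle length = 16 (tail of 1 descent step not counted)

16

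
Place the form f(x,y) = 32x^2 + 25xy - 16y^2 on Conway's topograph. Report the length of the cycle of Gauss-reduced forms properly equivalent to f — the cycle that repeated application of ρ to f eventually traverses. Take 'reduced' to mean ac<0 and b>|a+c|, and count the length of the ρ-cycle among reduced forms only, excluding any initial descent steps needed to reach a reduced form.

D = 2673, ⌊√D⌋ = 51
river: ρ → (-16,39,18)
river: ρ → (18,33,-22)
river: ρ → (-22,11,29)
river: ρ → (29,47,-4)
river: ρ → (-4,49,17)
river: ρ → (17,19,-34)
river: ρ → (-34,49,2)
river: ρ → (2,51,-9)
river: ρ → (-9,39,32)
river: ρ → (32,25,-16)
ρ-cycle length = 10 (tail of 0 descent steps not counted)

10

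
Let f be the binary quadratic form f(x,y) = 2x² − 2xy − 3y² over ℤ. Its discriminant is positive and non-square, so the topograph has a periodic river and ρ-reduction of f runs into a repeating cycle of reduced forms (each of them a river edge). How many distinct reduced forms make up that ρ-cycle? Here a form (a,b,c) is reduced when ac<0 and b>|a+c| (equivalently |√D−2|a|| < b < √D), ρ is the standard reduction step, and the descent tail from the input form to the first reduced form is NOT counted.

D = 28, ⌊√D⌋ = 5
descent: ρ → (-3,2,2)  [lands on river]
river: ρ → (2,2,-3)
river: ρ → (-3,4,1)
river: ρ → (1,4,-3)
ρ-cycle length = 4 (tail of 1 descent step not counted)

4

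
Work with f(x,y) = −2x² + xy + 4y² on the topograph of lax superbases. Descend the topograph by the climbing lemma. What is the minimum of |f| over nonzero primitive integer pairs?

descent: ρ → (4,-1,-2)
descent: ρ → (-2,5,1)  [lands on river]
river: ρ → (1,5,-2)
river: ρ → (-2,3,3)
river: ρ → (3,3,-2)
closes: descent 2, river 4
min |a| on river = 1

1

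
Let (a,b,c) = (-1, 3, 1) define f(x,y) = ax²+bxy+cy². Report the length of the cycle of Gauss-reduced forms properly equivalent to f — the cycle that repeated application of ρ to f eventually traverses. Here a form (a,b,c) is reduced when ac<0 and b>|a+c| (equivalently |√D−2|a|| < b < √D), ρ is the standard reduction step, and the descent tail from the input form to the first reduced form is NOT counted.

D = 13, ⌊√D⌋ = 3
river: ρ → (1,3,-1)
river: ρ → (-1,3,1)
ρ-cycle length = 2 (tail of 0 descent steps not counted)

2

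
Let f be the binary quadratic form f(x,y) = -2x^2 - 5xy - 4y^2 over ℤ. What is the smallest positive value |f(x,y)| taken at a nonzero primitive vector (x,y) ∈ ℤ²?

translate: b→1 (≡5 mod 4), so (2,5,4)→(2,1,1)
flip: (2,1,1)→(1,-1,2)
translate: b→1 (≡-1 mod 2), so (1,-1,2)→(1,1,2)
reduced (well bottom): (1,1,2) with a≤c, −a<b≤a
well minimum |f| = |-1| = 1 (negative-definite)

1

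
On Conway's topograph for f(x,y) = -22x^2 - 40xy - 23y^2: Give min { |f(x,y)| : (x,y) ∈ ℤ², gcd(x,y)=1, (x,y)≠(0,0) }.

translate: b→-4 (≡40 mod 44), so (22,40,23)→(22,-4,5)
flip: (22,-4,5)→(5,4,22)
reduced (well bottom): (5,4,22) with a≤c, −a<b≤a
well minimum |f| = |-5| = 5 (negative-definite)

5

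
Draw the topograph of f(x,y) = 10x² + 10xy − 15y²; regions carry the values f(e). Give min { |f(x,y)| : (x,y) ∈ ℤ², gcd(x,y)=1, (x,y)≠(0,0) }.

river: ρ → (-15,20,5)
river: ρ → (5,20,-15)
river: ρ → (-15,10,10)
river: ρ → (10,10,-15)
closes: descent 0, river 4
min |a| on river = 5

5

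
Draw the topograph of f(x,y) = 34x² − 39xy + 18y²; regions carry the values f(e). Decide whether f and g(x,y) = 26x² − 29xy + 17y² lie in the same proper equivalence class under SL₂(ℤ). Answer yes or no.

D₁ = -927, D₂ = -927
f: translate: b→29 (≡-39 mod 68), so (34,-39,18)→(34,29,13)
f: flip: (34,29,13)→(13,-29,34)
f: translate: b→-3 (≡-29 mod 26), so (13,-29,34)→(13,-3,18)
f: reduced (well bottom): (13,-3,18) with a≤c, −a<b≤a
g: translate: b→23 (≡-29 mod 52), so (26,-29,17)→(26,23,14)
g: flip: (26,23,14)→(14,-23,26)
g: translate: b→5 (≡-23 mod 28), so (14,-23,26)→(14,5,17)
g: reduced (well bottom): (14,5,17) with a≤c, −a<b≤a
reduced forms (13, -3, 18) vs (14, 5, 17) ⇒ inequivalent

no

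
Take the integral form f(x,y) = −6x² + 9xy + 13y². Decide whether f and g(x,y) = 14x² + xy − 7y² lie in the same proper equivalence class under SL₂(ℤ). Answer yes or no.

D₁ = 393, D₂ = 393
river cycle of f (length 16): (13, 17, -2), (-2, 19, 4), (4, 13, -14), (-14, 15, 3), (3, 15, -14), (-14, 13, 4), (4, 19, -2), (-2, 17, 13), (13, 9, -6), (-6, 15, 7), … (6 more)
river cycle of g (length 16): (-7, 13, 8), (8, 19, -1), (-1, 19, 8), (8, 13, -7), (-7, 15, 6), (6, 9, -13), (-13, 17, 2), (2, 19, -4), (-4, 13, 14), (14, 15, -3), … (6 more)
cycles differ ⇒ inequivalent

no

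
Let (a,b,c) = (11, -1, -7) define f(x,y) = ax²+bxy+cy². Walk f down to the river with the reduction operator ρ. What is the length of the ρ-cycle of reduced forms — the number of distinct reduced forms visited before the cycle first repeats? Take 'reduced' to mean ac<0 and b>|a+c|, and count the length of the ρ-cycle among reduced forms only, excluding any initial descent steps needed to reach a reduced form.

D = 309, ⌊√D⌋ = 17
descent: ρ → (-7,15,3)  [lands on river]
river: ρ → (3,15,-7)
river: ρ → (-7,13,5)
river: ρ → (5,17,-1)
river: ρ → (-1,17,5)
river: ρ → (5,13,-7)
ρ-cycle length = 6 (tail of 1 descent step not counted)

6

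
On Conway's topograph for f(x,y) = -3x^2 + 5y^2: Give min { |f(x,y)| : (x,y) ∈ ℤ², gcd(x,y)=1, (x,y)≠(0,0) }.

descent: ρ → (5,0,-3)
descent: ρ → (-3,6,2)  [lands on river]
river: ρ → (2,6,-3)
closes: descent 2, river 2
min |a| on river = 2

2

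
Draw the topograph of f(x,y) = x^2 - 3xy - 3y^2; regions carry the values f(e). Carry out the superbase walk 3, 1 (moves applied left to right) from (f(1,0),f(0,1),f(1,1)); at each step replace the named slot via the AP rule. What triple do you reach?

start (1,-3,-5) = (f(1,0),f(0,1),f(1,1))
replace slot 3: 2·(1+(-3)) − (-5) = 1 → (1,-3,1)
replace slot 1: 2·((-3)+1) − 1 = -5 → (-5,-3,1)

-5,-3,1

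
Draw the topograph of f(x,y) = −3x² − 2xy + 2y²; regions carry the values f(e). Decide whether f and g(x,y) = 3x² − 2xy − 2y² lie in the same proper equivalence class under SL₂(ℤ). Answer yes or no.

D₁ = 28, D₂ = 28
river cycle of f (length 4): (2, 2, -3), (-3, 4, 1), (1, 4, -3), (-3, 2, 2)
river cycle of g (length 4): (-2, 2, 3), (3, 4, -1), (-1, 4, 3), (3, 2, -2)
cycles differ ⇒ inequivalent

no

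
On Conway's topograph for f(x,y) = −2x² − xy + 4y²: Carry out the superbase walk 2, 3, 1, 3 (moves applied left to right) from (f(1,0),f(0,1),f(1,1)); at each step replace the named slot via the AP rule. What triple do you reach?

start (-2,4,1) = (f(1,0),f(0,1),f(1,1))
replace slot 2: 2·((-2)+1) − 4 = -6 → (-2,-6,1)
replace slot 3: 2·((-2)+(-6)) − 1 = -17 → (-2,-6,-17)
replace slot 1: 2·((-6)+(-17)) − (-2) = -44 → (-44,-6,-17)
replace slot 3: 2·((-44)+(-6)) − (-17) = -83 → (-44,-6,-83)

-44,-6,-83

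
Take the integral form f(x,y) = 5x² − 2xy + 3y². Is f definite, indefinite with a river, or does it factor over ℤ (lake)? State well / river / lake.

D = b²−4ac = (-2)² − 4·5·3 = -56
D < 0 ⇒ definite ⇒ every region one sign ⇒ single well

well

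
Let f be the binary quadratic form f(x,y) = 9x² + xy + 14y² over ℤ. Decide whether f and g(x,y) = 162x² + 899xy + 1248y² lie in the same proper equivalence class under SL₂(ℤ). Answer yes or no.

D₁ = -503, D₂ = -503
f: reduced (well bottom): (9,1,14) with a≤c, −a<b≤a
g: translate: b→-73 (≡899 mod 324), so (162,899,1248)→(162,-73,9)
g: flip: (162,-73,9)→(9,73,162)
g: translate: b→1 (≡73 mod 18), so (9,73,162)→(9,1,14)
g: reduced (well bottom): (9,1,14) with a≤c, −a<b≤a
reduced forms (9, 1, 14) vs (9, 1, 14) ⇒ equivalent

yes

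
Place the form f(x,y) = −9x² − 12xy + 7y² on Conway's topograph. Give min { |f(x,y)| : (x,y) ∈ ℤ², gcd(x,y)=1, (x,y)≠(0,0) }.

descent: ρ → (7,12,-9)  [lands on river]
river: ρ → (-9,6,10)
river: ρ → (10,14,-5)
river: ρ → (-5,16,7)
closes: descent 1, river 4
min |a| on river = 5

5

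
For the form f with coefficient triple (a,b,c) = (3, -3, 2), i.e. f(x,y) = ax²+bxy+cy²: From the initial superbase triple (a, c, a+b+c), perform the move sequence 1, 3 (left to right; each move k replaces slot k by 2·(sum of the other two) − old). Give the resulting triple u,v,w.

start (3,2,2) = (f(1,0),f(0,1),f(1,1))
replace slot 1: 2·(2+2) − 3 = 5 → (5,2,2)
replace slot 3: 2·(5+2) − 2 = 12 → (5,2,12)

5,2,12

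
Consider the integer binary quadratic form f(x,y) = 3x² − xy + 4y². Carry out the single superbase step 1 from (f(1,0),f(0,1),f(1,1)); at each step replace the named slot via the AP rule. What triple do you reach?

start (3,4,6) = (f(1,0),f(0,1),f(1,1))
replace slot 1: 2·(4+6) − 3 = 17 → (17,4,6)

17,4,6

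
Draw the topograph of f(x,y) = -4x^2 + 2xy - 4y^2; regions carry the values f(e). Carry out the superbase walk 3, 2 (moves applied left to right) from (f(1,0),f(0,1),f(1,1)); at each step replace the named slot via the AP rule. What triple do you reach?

start (-4,-4,-6) = (f(1,0),f(0,1),f(1,1))
replace slot 3: 2·((-4)+(-4)) − (-6) = -10 → (-4,-4,-10)
replace slot 2: 2·((-4)+(-10)) − (-4) = -24 → (-4,-24,-10)

-4,-24,-10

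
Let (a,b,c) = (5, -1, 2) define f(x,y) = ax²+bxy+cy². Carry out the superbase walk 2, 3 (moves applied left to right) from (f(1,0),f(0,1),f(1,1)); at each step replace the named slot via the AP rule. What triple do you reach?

start (5,2,6) = (f(1,0),f(0,1),f(1,1))
replace slot 2: 2·(5+6) − 2 = 20 → (5,20,6)
replace slot 3: 2·(5+20) − 6 = 44 → (5,20,44)

5,20,44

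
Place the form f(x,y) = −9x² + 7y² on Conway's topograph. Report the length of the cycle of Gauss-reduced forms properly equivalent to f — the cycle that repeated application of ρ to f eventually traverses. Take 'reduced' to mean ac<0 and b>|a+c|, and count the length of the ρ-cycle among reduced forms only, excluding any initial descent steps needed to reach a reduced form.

D = 252, ⌊√D⌋ = 15
descent: ρ → (7,14,-2)  [lands on river]
river: ρ → (-2,14,7)
ρ-cycle length = 2 (tail of 1 descent step not counted)

2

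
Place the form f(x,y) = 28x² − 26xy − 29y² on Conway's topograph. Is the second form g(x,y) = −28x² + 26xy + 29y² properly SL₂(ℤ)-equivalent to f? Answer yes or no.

D₁ = 3924, D₂ = 3924
river cycle of f (length 30): (-29, 26, 28), (28, 30, -27), (-27, 24, 31), (31, 38, -20), (-20, 42, 27), (27, 12, -35), (-35, 58, 4), (4, 62, -5), (-5, 58, 28), (28, 54, -9), … (20 more)
river cycle of g (length 30): (29, 32, -25), (-25, 18, 36), (36, 54, -7), (-7, 58, 20), (20, 62, -1), (-1, 62, 20), (20, 58, -7), (-7, 54, 36), (36, 18, -25), (-25, 32, 29), … (20 more)
cycles differ ⇒ inequivalent

no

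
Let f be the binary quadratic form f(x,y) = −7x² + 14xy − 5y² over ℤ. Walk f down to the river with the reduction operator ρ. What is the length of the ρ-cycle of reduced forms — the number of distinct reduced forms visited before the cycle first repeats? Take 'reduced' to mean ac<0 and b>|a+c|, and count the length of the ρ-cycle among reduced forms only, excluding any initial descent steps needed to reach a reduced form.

D = 56, ⌊√D⌋ = 7
descent: ρ → (-5,6,1)  [lands on river]
river: ρ → (1,6,-5)
river: ρ → (-5,4,2)
river: ρ → (2,4,-5)
ρ-cycle length = 4 (tail of 1 descent step not counted)

4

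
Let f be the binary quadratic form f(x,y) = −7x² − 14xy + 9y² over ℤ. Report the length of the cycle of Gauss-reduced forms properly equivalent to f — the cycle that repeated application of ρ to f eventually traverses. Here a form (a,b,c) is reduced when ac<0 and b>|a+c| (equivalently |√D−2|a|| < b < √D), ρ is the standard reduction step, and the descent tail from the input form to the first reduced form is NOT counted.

D = 448, ⌊√D⌋ = 21
descent: ρ → (9,14,-7)  [lands on river]
river: ρ → (-7,14,9)
river: ρ → (9,4,-12)
river: ρ → (-12,20,1)
river: ρ → (1,20,-12)
river: ρ → (-12,4,9)
ρ-cycle length = 6 (tail of 1 descent step not counted)

6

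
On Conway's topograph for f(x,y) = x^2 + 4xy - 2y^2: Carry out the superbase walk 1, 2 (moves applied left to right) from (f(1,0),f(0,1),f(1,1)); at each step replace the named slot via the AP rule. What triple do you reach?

start (1,-2,3) = (f(1,0),f(0,1),f(1,1))
replace slot 1: 2·((-2)+3) − 1 = 1 → (1,-2,3)
replace slot 2: 2·(1+3) − (-2) = 10 → (1,10,3)

1,10,3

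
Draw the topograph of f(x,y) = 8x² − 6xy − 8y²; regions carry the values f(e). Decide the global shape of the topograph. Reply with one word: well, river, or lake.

D = b²−4ac = (-6)² − 4·8·(-8) = 292
D > 0 non-square ⇒ indefinite ⇒ periodic river

river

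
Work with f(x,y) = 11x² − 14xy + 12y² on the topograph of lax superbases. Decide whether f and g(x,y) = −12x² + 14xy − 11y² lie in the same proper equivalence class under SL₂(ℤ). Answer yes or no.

D₁ = -332, D₂ = -332
f: translate: b→8 (≡-14 mod 22), so (11,-14,12)→(11,8,9)
f: flip: (11,8,9)→(9,-8,11)
f: reduced (well bottom): (9,-8,11) with a≤c, −a<b≤a
g is negative-definite; reduce −g:
−g: translate: b→10 (≡-14 mod 24), so (12,-14,11)→(12,10,9)
−g: flip: (12,10,9)→(9,-10,12)
−g: translate: b→8 (≡-10 mod 18), so (9,-10,12)→(9,8,11)
−g: reduced (well bottom): (9,8,11) with a≤c, −a<b≤a
flip sign back: reduced form of g is (-9,-8,-11)
reduced forms (9, -8, 11) vs (-9, -8, -11) ⇒ inequivalent

no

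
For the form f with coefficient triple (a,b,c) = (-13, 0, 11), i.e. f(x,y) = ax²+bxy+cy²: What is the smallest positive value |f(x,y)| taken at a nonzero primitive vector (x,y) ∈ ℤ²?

descent: ρ → (11,22,-2)  [lands on river]
river: ρ → (-2,22,11)
closes: descent 1, river 2
min |a| on river = 2

2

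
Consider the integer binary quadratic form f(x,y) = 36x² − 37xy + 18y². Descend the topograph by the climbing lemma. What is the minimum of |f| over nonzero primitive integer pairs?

translate: b→35 (≡-37 mod 72), so (36,-37,18)→(36,35,17)
flip: (36,35,17)→(17,-35,36)
translate: b→-1 (≡-35 mod 34), so (17,-35,36)→(17,-1,18)
reduced (well bottom): (17,-1,18) with a≤c, −a<b≤a
well minimum = a = 17

17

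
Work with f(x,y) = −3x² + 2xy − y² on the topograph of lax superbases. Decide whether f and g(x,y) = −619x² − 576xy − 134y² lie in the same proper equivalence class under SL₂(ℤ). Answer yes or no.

D₁ = -8, D₂ = -8
f is negative-definite; reduce −f:
−f: flip: (3,-2,1)→(1,2,3)
−f: translate: b→0 (≡2 mod 2), so (1,2,3)→(1,0,2)
−f: reduced (well bottom): (1,0,2) with a≤c, −a<b≤a
flip sign back: reduced form of f is (-1,0,-2)
g is negative-definite; reduce −g:
−g: flip: (619,576,134)→(134,-576,619)
−g: translate: b→-40 (≡-576 mod 268), so (134,-576,619)→(134,-40,3)
−g: flip: (134,-40,3)→(3,40,134)
−g: translate: b→-2 (≡40 mod 6), so (3,40,134)→(3,-2,1)
−g: flip: (3,-2,1)→(1,2,3)
−g: translate: b→0 (≡2 mod 2), so (1,2,3)→(1,0,2)
−g: reduced (well bottom): (1,0,2) with a≤c, −a<b≤a
flip sign back: reduced form of g is (-1,0,-2)
reduced forms (-1, 0, -2) vs (-1, 0, -2) ⇒ equivalent

yes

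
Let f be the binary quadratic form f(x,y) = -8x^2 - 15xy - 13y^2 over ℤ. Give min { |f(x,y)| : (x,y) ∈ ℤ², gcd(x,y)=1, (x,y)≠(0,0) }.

translate: b→-1 (≡15 mod 16), so (8,15,13)→(8,-1,6)
flip: (8,-1,6)→(6,1,8)
reduced (well bottom): (6,1,8) with a≤c, −a<b≤a
well minimum |f| = |-6| = 6 (negative-definite)

6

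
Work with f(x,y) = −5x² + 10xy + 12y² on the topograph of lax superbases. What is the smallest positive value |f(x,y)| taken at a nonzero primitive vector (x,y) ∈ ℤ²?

river: ρ → (12,14,-3)
river: ρ → (-3,16,7)
river: ρ → (7,12,-7)
river: ρ → (-7,16,3)
river: ρ → (3,14,-12)
river: ρ → (-12,10,5)
river: ρ → (5,10,-12)
river: ρ → (-12,14,3)
river: ρ → (3,16,-7)
river: ρ → (-7,12,7)
river: ρ → (7,16,-3)
river: ρ → (-3,14,12)
river: ρ → (12,10,-5)
river: ρ → (-5,10,12)
closes: descent 0, river 14
min |a| on river = 3

3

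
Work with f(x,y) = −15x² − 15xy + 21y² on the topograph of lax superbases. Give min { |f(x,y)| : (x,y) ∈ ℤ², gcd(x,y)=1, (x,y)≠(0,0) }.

descent: ρ → (21,15,-15)  [lands on river]
river: ρ → (-15,15,21)
river: ρ → (21,27,-9)
river: ρ → (-9,27,21)
closes: descent 1, river 4
min |a| on river = 9

9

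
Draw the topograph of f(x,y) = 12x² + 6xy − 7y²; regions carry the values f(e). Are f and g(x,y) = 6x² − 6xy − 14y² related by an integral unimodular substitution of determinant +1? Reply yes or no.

D₁ = 372, D₂ = 372
river cycle of f (length 10): (-7, 8, 11), (11, 14, -4), (-4, 18, 3), (3, 18, -4), (-4, 14, 11), (11, 8, -7), (-7, 6, 12), (12, 18, -1), (-1, 18, 12), (12, 6, -7)
river cycle of g (length 2): (6, 18, -2), (-2, 18, 6)
cycles differ ⇒ inequivalent

no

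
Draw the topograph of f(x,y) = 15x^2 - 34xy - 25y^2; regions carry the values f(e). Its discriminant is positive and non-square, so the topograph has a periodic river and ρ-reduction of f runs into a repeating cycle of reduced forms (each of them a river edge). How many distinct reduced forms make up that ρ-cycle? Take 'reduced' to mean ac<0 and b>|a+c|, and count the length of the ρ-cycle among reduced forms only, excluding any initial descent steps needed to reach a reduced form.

D = 2656, ⌊√D⌋ = 51
descent: ρ → (-25,34,15)  [lands on river]
river: ρ → (15,26,-33)
river: ρ → (-33,40,8)
river: ρ → (8,40,-33)
river: ρ → (-33,26,15)
river: ρ → (15,34,-25)
river: ρ → (-25,16,24)
river: ρ → (24,32,-17)
river: ρ → (-17,36,20)
river: ρ → (20,44,-9)
river: ρ → (-9,46,15)
river: ρ → (15,44,-12)
river: ρ → (-12,28,39)
river: ρ → (39,50,-1)
river: ρ → (-1,50,39)
river: ρ → (39,28,-12)
river: ρ → (-12,44,15)
river: ρ → (15,46,-9)
river: ρ → (-9,44,20)
river: ρ → (20,36,-17)
river: ρ → (-17,32,24)
river: ρ → (24,16,-25)
ρ-cycle length = 22 (tail of 1 descent step not counted)

22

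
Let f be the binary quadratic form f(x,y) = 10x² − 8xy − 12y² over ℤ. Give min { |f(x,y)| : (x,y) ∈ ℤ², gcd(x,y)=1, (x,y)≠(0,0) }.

descent: ρ → (-12,8,10)  [lands on river]
river: ρ → (10,12,-10)
river: ρ → (-10,8,12)
river: ρ → (12,16,-6)
river: ρ → (-6,20,6)
river: ρ → (6,16,-12)
closes: descent 1, river 6
min |a| on river = 6

6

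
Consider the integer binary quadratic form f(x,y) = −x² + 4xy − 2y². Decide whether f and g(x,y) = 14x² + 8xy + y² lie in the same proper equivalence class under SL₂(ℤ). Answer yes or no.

D₁ = 8, D₂ = 8
river cycle of f (length 2): (1, 2, -1), (-1, 2, 1)
river cycle of g (length 2): (1, 2, -1), (-1, 2, 1)
cycles coincide ⇒ equivalent

yes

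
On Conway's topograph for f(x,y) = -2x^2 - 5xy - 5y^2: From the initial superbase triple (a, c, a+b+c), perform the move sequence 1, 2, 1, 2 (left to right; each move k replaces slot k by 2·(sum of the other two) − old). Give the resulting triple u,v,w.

start (-2,-5,-12) = (f(1,0),f(0,1),f(1,1))
replace slot 1: 2·((-5)+(-12)) − (-2) = -32 → (-32,-5,-12)
replace slot 2: 2·((-32)+(-12)) − (-5) = -83 → (-32,-83,-12)
replace slot 1: 2·((-83)+(-12)) − (-32) = -158 → (-158,-83,-12)
replace slot 2: 2·((-158)+(-12)) − (-83) = -257 → (-158,-257,-12)

-158,-257,-12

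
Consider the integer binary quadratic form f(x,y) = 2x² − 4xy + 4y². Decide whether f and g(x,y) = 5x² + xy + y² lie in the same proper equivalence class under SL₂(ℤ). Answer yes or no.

D₁ = -16, D₂ = -19
discriminants differ ⇒ not SL₂(ℤ)-equivalent

no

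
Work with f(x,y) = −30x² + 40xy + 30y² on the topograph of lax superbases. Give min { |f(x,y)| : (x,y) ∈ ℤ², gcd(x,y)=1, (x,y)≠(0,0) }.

river: ρ → (30,20,-40)
river: ρ → (-40,60,10)
river: ρ → (10,60,-40)
river: ρ → (-40,20,30)
river: ρ → (30,40,-30)
river: ρ → (-30,20,40)
river: ρ → (40,60,-10)
river: ρ → (-10,60,40)
river: ρ → (40,20,-30)
river: ρ → (-30,40,30)
closes: descent 0, river 10
min |a| on river = 10

10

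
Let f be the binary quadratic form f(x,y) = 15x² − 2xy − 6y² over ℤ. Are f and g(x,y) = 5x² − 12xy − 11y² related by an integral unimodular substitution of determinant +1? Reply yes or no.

D₁ = 364, D₂ = 364
river cycle of f (length 8): (-6, 14, 7), (7, 14, -6), (-6, 10, 11), (11, 12, -5), (-5, 18, 2), (2, 18, -5), (-5, 12, 11), (11, 10, -6)
river cycle of g (length 8): (-11, 12, 5), (5, 18, -2), (-2, 18, 5), (5, 12, -11), (-11, 10, 6), (6, 14, -7), (-7, 14, 6), (6, 10, -11)
cycles differ ⇒ inequivalent

no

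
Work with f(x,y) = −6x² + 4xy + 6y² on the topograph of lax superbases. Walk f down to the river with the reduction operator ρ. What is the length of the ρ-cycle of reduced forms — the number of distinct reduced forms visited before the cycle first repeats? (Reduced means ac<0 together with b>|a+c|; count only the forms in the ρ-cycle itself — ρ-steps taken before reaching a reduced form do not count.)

D = 160, ⌊√D⌋ = 12
river: ρ → (6,8,-4)
river: ρ → (-4,8,6)
river: ρ → (6,4,-6)
river: ρ → (-6,8,4)
river: ρ → (4,8,-6)
river: ρ → (-6,4,6)
ρ-cycle length = 6 (tail of 0 descent steps not counted)

6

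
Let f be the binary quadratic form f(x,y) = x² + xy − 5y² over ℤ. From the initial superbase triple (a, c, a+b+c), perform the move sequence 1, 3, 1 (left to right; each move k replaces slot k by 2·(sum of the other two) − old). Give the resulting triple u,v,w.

start (1,-5,-3) = (f(1,0),f(0,1),f(1,1))
replace slot 1: 2·((-5)+(-3)) − 1 = -17 → (-17,-5,-3)
replace slot 3: 2·((-17)+(-5)) − (-3) = -41 → (-17,-5,-41)
replace slot 1: 2·((-5)+(-41)) − (-17) = -75 → (-75,-5,-41)

-75,-5,-41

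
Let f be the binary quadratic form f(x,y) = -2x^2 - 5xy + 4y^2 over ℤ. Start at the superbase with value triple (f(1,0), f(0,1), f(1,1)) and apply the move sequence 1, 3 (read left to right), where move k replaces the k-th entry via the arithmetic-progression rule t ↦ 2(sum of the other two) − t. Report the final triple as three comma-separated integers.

start (-2,4,-3) = (f(1,0),f(0,1),f(1,1))
replace slot 1: 2·(4+(-3)) − (-2) = 4 → (4,4,-3)
replace slot 3: 2·(4+4) − (-3) = 19 → (4,4,19)

4,4,19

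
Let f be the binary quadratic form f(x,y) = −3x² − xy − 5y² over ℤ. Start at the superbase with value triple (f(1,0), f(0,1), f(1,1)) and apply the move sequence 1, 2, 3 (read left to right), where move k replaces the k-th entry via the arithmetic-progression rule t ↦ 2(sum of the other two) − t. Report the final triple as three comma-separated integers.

start (-3,-5,-9) = (f(1,0),f(0,1),f(1,1))
replace slot 1: 2·((-5)+(-9)) − (-3) = -25 → (-25,-5,-9)
replace slot 2: 2·((-25)+(-9)) − (-5) = -63 → (-25,-63,-9)
replace slot 3: 2·((-25)+(-63)) − (-9) = -167 → (-25,-63,-167)

-25,-63,-167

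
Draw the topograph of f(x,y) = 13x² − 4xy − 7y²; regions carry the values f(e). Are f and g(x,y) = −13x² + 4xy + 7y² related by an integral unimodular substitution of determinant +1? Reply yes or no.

D₁ = 380, D₂ = 380
river cycle of f (length 4): (-7, 18, 2), (2, 18, -7), (-7, 10, 10), (10, 10, -7)
river cycle of g (length 4): (7, 10, -10), (-10, 10, 7), (7, 18, -2), (-2, 18, 7)
cycles differ ⇒ inequivalent

no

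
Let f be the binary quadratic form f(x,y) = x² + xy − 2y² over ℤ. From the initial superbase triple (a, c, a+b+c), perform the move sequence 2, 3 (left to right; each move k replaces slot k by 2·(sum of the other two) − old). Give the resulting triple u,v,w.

start (1,-2,0) = (f(1,0),f(0,1),f(1,1))
replace slot 2: 2·(1+0) − (-2) = 4 → (1,4,0)
replace slot 3: 2·(1+4) − 0 = 10 → (1,4,10)

1,4,10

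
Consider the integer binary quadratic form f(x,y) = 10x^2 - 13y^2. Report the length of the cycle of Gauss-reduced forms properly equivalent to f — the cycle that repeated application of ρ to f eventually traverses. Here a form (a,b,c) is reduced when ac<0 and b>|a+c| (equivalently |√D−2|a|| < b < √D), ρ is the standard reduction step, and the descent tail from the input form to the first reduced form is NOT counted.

D = 520, ⌊√D⌋ = 22
descent: ρ → (-13,0,10)
descent: ρ → (10,20,-3)  [lands on river]
river: ρ → (-3,22,3)
river: ρ → (3,20,-10)
river: ρ → (-10,20,3)
river: ρ → (3,22,-3)
river: ρ → (-3,20,10)
ρ-cycle length = 6 (tail of 2 descent steps not counted)

6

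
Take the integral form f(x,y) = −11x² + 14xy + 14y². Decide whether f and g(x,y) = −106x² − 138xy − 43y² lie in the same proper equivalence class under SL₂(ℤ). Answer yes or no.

D₁ = 812, D₂ = 812
river cycle of f (length 6): (14, 14, -11), (-11, 8, 17), (17, 26, -2), (-2, 26, 17), (17, 8, -11), (-11, 14, 14)
river cycle of g (length 6): (-2, 26, 17), (17, 8, -11), (-11, 14, 14), (14, 14, -11), (-11, 8, 17), (17, 26, -2)
cycles coincide ⇒ equivalent

yes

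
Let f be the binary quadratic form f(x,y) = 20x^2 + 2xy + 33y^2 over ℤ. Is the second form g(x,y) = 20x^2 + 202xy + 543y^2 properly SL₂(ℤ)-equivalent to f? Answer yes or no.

D₁ = -2636, D₂ = -2636
f: reduced (well bottom): (20,2,33) with a≤c, −a<b≤a
g: translate: b→2 (≡202 mod 40), so (20,202,543)→(20,2,33)
g: reduced (well bottom): (20,2,33) with a≤c, −a<b≤a
reduced forms (20, 2, 33) vs (20, 2, 33) ⇒ equivalent

yes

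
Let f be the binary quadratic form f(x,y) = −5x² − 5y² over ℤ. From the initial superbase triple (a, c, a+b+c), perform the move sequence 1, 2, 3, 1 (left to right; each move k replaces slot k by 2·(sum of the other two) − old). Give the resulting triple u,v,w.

start (-5,-5,-10) = (f(1,0),f(0,1),f(1,1))
replace slot 1: 2·((-5)+(-10)) − (-5) = -25 → (-25,-5,-10)
replace slot 2: 2·((-25)+(-10)) − (-5) = -65 → (-25,-65,-10)
replace slot 3: 2·((-25)+(-65)) − (-10) = -170 → (-25,-65,-170)
replace slot 1: 2·((-65)+(-170)) − (-25) = -445 → (-445,-65,-170)

-445,-65,-170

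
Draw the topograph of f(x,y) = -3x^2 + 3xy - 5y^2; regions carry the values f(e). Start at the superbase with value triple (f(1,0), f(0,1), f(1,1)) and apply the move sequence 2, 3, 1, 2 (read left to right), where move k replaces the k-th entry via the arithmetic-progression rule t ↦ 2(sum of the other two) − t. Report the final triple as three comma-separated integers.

start (-3,-5,-5) = (f(1,0),f(0,1),f(1,1))
replace slot 2: 2·((-3)+(-5)) − (-5) = -11 → (-3,-11,-5)
replace slot 3: 2·((-3)+(-11)) − (-5) = -23 → (-3,-11,-23)
replace slot 1: 2·((-11)+(-23)) − (-3) = -65 → (-65,-11,-23)
replace slot 2: 2·((-65)+(-23)) − (-11) = -165 → (-65,-165,-23)

-65,-165,-23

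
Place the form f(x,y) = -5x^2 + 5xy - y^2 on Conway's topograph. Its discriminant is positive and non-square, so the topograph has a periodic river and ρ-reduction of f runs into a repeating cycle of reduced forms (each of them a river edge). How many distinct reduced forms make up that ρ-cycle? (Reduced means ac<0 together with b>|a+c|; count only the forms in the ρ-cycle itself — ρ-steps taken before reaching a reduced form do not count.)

D = 5, ⌊√D⌋ = 2
descent: ρ → (-1,1,1)  [lands on river]
river: ρ → (1,1,-1)
ρ-cycle length = 2 (tail of 1 descent step not counted)

2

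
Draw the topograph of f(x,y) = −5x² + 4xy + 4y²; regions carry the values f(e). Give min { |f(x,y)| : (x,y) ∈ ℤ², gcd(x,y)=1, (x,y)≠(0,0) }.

river: ρ → (4,4,-5)
river: ρ → (-5,6,3)
river: ρ → (3,6,-5)
river: ρ → (-5,4,4)
closes: descent 0, river 4
min |a| on river = 3

3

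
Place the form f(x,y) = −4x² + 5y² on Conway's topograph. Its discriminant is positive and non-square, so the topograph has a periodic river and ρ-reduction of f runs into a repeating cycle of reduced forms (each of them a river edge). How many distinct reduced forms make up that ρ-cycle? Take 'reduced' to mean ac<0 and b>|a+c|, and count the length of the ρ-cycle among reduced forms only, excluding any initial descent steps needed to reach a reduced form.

D = 80, ⌊√D⌋ = 8
descent: ρ → (5,0,-4)
descent: ρ → (-4,8,1)  [lands on river]
river: ρ → (1,8,-4)
ρ-cycle length = 2 (tail of 2 descent steps not counted)

2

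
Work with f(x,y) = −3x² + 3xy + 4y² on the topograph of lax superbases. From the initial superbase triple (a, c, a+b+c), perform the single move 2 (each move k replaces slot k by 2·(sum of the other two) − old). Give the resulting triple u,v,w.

start (-3,4,4) = (f(1,0),f(0,1),f(1,1))
replace slot 2: 2·((-3)+4) − 4 = -2 → (-3,-2,4)

-3,-2,4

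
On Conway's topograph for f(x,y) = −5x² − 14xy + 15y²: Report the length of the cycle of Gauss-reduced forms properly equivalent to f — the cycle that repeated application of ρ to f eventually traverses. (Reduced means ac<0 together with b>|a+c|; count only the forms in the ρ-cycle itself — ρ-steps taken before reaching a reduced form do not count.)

D = 496, ⌊√D⌋ = 22
descent: ρ → (15,14,-5)  [lands on river]
river: ρ → (-5,16,12)
river: ρ → (12,8,-9)
river: ρ → (-9,10,11)
river: ρ → (11,12,-8)
river: ρ → (-8,20,3)
river: ρ → (3,22,-1)
river: ρ → (-1,22,3)
river: ρ → (3,20,-8)
river: ρ → (-8,12,11)
river: ρ → (11,10,-9)
river: ρ → (-9,8,12)
river: ρ → (12,16,-5)
river: ρ → (-5,14,15)
river: ρ → (15,16,-4)
river: ρ → (-4,16,15)
ρ-cycle length = 16 (tail of 1 descent step not counted)

16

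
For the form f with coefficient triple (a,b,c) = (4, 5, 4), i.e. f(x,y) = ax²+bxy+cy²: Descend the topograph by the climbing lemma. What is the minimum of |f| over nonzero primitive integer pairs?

translate: b→-3 (≡5 mod 8), so (4,5,4)→(4,-3,3)
flip: (4,-3,3)→(3,3,4)
reduced (well bottom): (3,3,4) with a≤c, −a<b≤a
well minimum = a = 3

3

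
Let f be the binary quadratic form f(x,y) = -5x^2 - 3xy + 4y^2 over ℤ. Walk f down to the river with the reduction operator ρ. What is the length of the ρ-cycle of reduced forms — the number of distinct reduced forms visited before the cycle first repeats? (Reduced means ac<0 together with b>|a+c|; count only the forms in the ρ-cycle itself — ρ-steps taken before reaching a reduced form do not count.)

D = 89, ⌊√D⌋ = 9
descent: ρ → (4,3,-5)  [lands on river]
river: ρ → (-5,7,2)
river: ρ → (2,9,-1)
river: ρ → (-1,9,2)
river: ρ → (2,7,-5)
river: ρ → (-5,3,4)
river: ρ → (4,5,-4)
river: ρ → (-4,3,5)
river: ρ → (5,7,-2)
river: ρ → (-2,9,1)
river: ρ → (1,9,-2)
river: ρ → (-2,7,5)
river: ρ → (5,3,-4)
river: ρ → (-4,5,4)
ρ-cycle length = 14 (tail of 1 descent step not counted)

14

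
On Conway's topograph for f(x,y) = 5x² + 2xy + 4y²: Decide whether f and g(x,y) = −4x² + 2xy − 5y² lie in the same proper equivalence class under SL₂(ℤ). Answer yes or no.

D₁ = -76, D₂ = -76
f: flip: (5,2,4)→(4,-2,5)
f: reduced (well bottom): (4,-2,5) with a≤c, −a<b≤a
g is negative-definite; reduce −g:
−g: reduced (well bottom): (4,-2,5) with a≤c, −a<b≤a
flip sign back: reduced form of g is (-4,2,-5)
reduced forms (4, -2, 5) vs (-4, 2, -5) ⇒ inequivalent

no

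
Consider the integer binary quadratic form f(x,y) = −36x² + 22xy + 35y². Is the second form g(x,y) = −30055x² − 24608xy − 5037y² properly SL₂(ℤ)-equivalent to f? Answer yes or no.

D₁ = 5524, D₂ = 5524
river cycle of f (length 134): (35, 48, -23), (-23, 44, 39), (39, 34, -28), (-28, 22, 45), (45, 68, -5), (-5, 72, 17), (17, 64, -21), (-21, 62, 20), (20, 58, -27), (-27, 50, 28), … (124 more)
river cycle of g (length 134): (21, 50, -36), (-36, 22, 35), (35, 48, -23), (-23, 44, 39), (39, 34, -28), (-28, 22, 45), (45, 68, -5), (-5, 72, 17), (17, 64, -21), (-21, 62, 20), … (124 more)
cycles coincide ⇒ equivalent

yes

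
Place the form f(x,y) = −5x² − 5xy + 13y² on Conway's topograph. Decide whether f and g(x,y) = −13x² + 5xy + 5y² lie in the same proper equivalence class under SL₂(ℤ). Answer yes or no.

D₁ = 285, D₂ = 285
river cycle of f (length 2): (-5, 15, 3), (3, 15, -5)
river cycle of g (length 2): (5, 15, -3), (-3, 15, 5)
cycles differ ⇒ inequivalent

no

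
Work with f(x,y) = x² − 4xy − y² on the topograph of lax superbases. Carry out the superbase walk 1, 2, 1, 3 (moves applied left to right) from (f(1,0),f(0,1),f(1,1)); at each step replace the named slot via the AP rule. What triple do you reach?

start (1,-1,-4) = (f(1,0),f(0,1),f(1,1))
replace slot 1: 2·((-1)+(-4)) − 1 = -11 → (-11,-1,-4)
replace slot 2: 2·((-11)+(-4)) − (-1) = -29 → (-11,-29,-4)
replace slot 1: 2·((-29)+(-4)) − (-11) = -55 → (-55,-29,-4)
replace slot 3: 2·((-55)+(-29)) − (-4) = -164 → (-55,-29,-164)

-55,-29,-164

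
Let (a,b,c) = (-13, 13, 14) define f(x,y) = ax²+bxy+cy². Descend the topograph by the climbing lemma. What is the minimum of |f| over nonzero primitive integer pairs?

river: ρ → (14,15,-12)
river: ρ → (-12,9,17)
river: ρ → (17,25,-4)
river: ρ → (-4,23,23)
river: ρ → (23,23,-4)
river: ρ → (-4,25,17)
river: ρ → (17,9,-12)
river: ρ → (-12,15,14)
river: ρ → (14,13,-13)
river: ρ → (-13,13,14)
closes: descent 0, river 10
min |a| on river = 4

4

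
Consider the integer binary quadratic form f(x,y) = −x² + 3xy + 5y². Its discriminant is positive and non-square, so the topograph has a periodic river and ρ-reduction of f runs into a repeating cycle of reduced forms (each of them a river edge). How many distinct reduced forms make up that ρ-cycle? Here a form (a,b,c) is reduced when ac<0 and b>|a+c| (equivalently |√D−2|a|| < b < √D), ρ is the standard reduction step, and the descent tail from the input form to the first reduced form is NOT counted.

D = 29, ⌊√D⌋ = 5
descent: ρ → (5,-3,-1)
descent: ρ → (-1,5,1)  [lands on river]
river: ρ → (1,5,-1)
ρ-cycle length = 2 (tail of 2 descent steps not counted)

2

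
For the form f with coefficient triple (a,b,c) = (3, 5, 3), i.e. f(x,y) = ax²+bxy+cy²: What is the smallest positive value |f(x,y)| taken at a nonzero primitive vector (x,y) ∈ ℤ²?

translate: b→-1 (≡5 mod 6), so (3,5,3)→(3,-1,1)
flip: (3,-1,1)→(1,1,3)
reduced (well bottom): (1,1,3) with a≤c, −a<b≤a
well minimum = a = 1

1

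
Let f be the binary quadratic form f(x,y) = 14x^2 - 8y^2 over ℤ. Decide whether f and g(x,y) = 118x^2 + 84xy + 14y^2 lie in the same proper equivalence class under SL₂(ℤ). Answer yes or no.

D₁ = 448, D₂ = 448
river cycle of f (length 4): (-8, 16, 6), (6, 20, -2), (-2, 20, 6), (6, 16, -8)
river cycle of g (length 4): (-8, 16, 6), (6, 20, -2), (-2, 20, 6), (6, 16, -8)
cycles coincide ⇒ equivalent

yes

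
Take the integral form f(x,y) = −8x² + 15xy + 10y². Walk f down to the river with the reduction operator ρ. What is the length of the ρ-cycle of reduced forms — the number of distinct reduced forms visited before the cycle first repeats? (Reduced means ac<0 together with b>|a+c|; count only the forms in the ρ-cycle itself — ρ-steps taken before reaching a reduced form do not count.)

D = 545, ⌊√D⌋ = 23
river: ρ → (10,5,-13)
river: ρ → (-13,21,2)
river: ρ → (2,23,-2)
river: ρ → (-2,21,13)
river: ρ → (13,5,-10)
river: ρ → (-10,15,8)
river: ρ → (8,17,-8)
river: ρ → (-8,15,10)
ρ-cycle length = 8 (tail of 0 descent steps not counted)

8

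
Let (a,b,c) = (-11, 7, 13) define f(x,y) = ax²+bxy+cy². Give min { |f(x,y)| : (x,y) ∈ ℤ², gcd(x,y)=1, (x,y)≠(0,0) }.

river: ρ → (13,19,-5)
river: ρ → (-5,21,9)
river: ρ → (9,15,-11)
river: ρ → (-11,7,13)
closes: descent 0, river 4
min |a| on river = 5

5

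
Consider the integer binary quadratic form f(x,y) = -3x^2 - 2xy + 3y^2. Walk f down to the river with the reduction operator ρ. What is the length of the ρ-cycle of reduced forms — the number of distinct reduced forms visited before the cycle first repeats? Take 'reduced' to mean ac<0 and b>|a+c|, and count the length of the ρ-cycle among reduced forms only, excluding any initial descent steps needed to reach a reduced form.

D = 40, ⌊√D⌋ = 6
descent: ρ → (3,2,-3)  [lands on river]
river: ρ → (-3,4,2)
river: ρ → (2,4,-3)
river: ρ → (-3,2,3)
river: ρ → (3,4,-2)
river: ρ → (-2,4,3)
ρ-cycle length = 6 (tail of 1 descent step not counted)

6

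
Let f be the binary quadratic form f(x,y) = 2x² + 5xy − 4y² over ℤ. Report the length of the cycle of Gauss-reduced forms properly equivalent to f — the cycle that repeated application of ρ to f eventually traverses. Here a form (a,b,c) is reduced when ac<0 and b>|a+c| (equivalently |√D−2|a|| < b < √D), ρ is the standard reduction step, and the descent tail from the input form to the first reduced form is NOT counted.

D = 57, ⌊√D⌋ = 7
river: ρ → (-4,3,3)
river: ρ → (3,3,-4)
river: ρ → (-4,5,2)
river: ρ → (2,7,-1)
river: ρ → (-1,7,2)
river: ρ → (2,5,-4)
ρ-cycle length = 6 (tail of 0 descent steps not counted)

6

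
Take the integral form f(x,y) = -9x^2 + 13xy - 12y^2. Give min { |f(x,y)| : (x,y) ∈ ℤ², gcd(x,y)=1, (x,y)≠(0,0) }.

translate: b→5 (≡-13 mod 18), so (9,-13,12)→(9,5,8)
flip: (9,5,8)→(8,-5,9)
reduced (well bottom): (8,-5,9) with a≤c, −a<b≤a
well minimum |f| = |-8| = 8 (negative-definite)

8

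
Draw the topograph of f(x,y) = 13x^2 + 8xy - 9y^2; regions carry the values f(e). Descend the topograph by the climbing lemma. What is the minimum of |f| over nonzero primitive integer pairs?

river: ρ → (-9,10,12)
river: ρ → (12,14,-7)
river: ρ → (-7,14,12)
river: ρ → (12,10,-9)
river: ρ → (-9,8,13)
river: ρ → (13,18,-4)
river: ρ → (-4,22,3)
river: ρ → (3,20,-11)
river: ρ → (-11,2,12)
river: ρ → (12,22,-1)
river: ρ → (-1,22,12)
river: ρ → (12,2,-11)
river: ρ → (-11,20,3)
river: ρ → (3,22,-4)
river: ρ → (-4,18,13)
river: ρ → (13,8,-9)
closes: descent 0, river 16
min |a| on river = 1

1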